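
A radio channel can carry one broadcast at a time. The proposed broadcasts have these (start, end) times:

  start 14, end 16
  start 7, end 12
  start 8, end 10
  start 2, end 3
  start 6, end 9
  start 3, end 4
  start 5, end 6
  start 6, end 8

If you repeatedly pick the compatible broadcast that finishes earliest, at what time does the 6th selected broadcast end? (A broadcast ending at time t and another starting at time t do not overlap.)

16

By end time: (2,3), (3,4), (5,6), (6,8), (6,9), (8,10), (7,12), (14,16).
Pick (2,3); next start ≥ 3 → (3,4); next start ≥ 4 → (5,6); next start ≥ 6 → (6,8); next start ≥ 8 → (8,10); next start ≥ 10 → (14,16).
Selected: (2,3) (3,4) (5,6) (6,8) (8,10) (14,16)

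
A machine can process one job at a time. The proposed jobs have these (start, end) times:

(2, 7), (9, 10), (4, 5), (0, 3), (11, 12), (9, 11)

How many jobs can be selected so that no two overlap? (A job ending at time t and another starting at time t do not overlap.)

4

By end time: (0,3), (4,5), (2,7), (9,10), (9,11), (11,12).
Pick (0,3); next start ≥ 3 → (4,5); next start ≥ 5 → (9,10); next start ≥ 10 → (11,12).
Selected 4 jobs.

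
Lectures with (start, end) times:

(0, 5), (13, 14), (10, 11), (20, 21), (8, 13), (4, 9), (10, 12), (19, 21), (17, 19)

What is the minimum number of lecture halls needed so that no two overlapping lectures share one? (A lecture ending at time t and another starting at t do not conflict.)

3

Count concurrent intervals with a sweep; the peak is the room count.
starts: [0, 4, 8, 10, 10, 13, 17, 19, 20]
ends:   [5, 9, 11, 12, 13, 14, 19, 21, 21]
s0→1 s4→2 e5→1 s8→2 e9→1 s10→2 s10→3  — peak 3.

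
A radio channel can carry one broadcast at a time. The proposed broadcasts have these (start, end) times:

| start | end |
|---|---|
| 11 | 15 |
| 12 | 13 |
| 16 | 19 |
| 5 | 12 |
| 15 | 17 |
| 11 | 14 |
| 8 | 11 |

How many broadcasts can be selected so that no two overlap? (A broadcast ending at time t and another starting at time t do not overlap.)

Sort by end time and greedily take each interval whose start is ≥ the last chosen end.
By end time: (8,11), (5,12), (12,13), (11,14), (11,15), (15,17), (16,19).
Pick (8,11); next start ≥ 11 → (12,13); next start ≥ 13 → (15,17).
Selected 3 broadcasts.

3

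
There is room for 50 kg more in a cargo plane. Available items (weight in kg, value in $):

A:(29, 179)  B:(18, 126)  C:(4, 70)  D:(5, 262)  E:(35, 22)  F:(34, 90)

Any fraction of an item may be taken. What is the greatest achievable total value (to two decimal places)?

Greedy by value/weight ratio, highest first.
Order: D (262/5=52.40) > C (70/4=17.50) > B (126/18=7.00) > A (179/29=6.17) > F (90/34=2.65) > E (22/35=0.63)
Fill: take D (5 @ 262) → take C (4 @ 70) → take B (18 @ 126) → take 23/29 of A → 141.97; 50/50 used.
Total value = 599.97

599.97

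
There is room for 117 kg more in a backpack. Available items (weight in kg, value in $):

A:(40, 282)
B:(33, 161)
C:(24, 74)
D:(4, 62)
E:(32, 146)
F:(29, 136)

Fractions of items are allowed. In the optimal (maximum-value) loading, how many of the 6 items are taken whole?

4

Greedy by value/weight ratio, highest first.
Ratios (sorted): D 15.50, A 7.05, B 4.88, F 4.69, E 4.56, C 3.08
take D (4 @ 62); take A (40 @ 282); take B (33 @ 161); take F (29 @ 136); take 11/32 of E → 50.19. Capacity used 117/117.
4 item(s) taken whole; one partial (take 11/32 of E).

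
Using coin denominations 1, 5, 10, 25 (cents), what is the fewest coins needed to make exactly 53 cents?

5

Greedy: take as many of the largest coin as possible, then repeat with the remainder.
53 − 2×25→3 − 3×1→0
Total coins = 2 + 3 = 5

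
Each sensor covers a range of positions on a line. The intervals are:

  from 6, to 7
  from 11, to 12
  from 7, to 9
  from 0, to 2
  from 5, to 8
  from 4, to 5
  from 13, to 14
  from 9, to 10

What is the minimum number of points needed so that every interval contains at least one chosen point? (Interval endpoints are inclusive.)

Sort by right endpoint; whenever an interval is uncovered, place a point at its right end.
By right end: [0,2]  [4,5]  [6,7]  [5,8]  [7,9]  [9,10]  [11,12]  [13,14]
[0,2] uncovered → point at 2; [4,5] uncovered → point at 5; [6,7] uncovered → point at 7; [9,10] uncovered → point at 10; [11,12] uncovered → point at 12; [13,14] uncovered → point at 14.
Points: 2, 5, 7, 10, 12, 14 (6 total).

6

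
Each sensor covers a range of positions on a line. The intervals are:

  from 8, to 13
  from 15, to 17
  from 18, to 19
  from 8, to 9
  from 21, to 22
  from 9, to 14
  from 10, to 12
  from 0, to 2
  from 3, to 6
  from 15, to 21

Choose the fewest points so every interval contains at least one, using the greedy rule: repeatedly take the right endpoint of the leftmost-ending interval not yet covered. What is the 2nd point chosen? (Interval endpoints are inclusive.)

By right end: [0,2]  [3,6]  [8,9]  [10,12]  [8,13]  [9,14]  [15,17]  [18,19]  [15,21]  [21,22]
[0,2] uncovered → point at 2; [3,6] uncovered → point at 6; [8,9] uncovered → point at 9; [10,12] uncovered → point at 12; [15,17] uncovered → point at 17; [18,19] uncovered → point at 19; [21,22] uncovered → point at 22.
Points: 2, 6, 9, 12, 17, 19, 22 (7 total).

6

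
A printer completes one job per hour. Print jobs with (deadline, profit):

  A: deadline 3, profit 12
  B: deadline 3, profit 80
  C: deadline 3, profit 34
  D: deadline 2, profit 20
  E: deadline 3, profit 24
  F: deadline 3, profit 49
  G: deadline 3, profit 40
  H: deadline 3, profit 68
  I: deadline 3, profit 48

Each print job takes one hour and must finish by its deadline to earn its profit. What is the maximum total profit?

Take jobs in profit order; each goes to the latest open slot no later than its deadline.
Profit order: B=80 H=68 F=49 I=48 G=40 C=34 E=24 D=20 A=12
Assign: B→slot 3, H→slot 2, F→slot 1, I skipped, G skipped, C skipped, E skipped, D skipped, A skipped.
Slots: [1:F] [2:H] [3:B]
Profit = 49 + 68 + 80 = 197

197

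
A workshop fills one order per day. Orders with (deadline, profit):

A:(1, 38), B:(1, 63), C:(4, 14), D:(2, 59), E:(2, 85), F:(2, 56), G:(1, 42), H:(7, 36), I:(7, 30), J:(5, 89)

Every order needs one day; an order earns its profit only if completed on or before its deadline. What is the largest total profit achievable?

317

By profit: J(d5,89), E(d2,85), B(d1,63), D(d2,59), F(d2,56), G(d1,42), A(d1,38), H(d7,36), I(d7,30), C(d4,14)
J→slot 5; E→slot 2; B→slot 1; D skipped; F skipped; G skipped; A skipped; H→slot 7; I→slot 6; C→slot 4.
Profit = 63 + 85 + 14 + 89 + 30 + 36 = 317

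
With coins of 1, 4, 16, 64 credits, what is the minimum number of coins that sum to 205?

Greedy: take as many of the largest coin as possible, then repeat with the remainder.
205 = 3×64 + 3×4 + 1×1
Total coins = 3 + 3 + 1 = 7

7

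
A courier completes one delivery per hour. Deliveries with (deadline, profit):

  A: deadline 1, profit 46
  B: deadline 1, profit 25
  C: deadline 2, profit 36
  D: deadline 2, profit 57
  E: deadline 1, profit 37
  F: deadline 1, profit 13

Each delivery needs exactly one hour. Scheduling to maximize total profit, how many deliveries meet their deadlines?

Profit order: D=57 A=46 E=37 C=36 B=25 F=13
Assign: D→slot 2, A→slot 1, E skipped, C skipped, B skipped, F skipped.
Slots: [1:A] [2:D]
2 of 6 scheduled.

2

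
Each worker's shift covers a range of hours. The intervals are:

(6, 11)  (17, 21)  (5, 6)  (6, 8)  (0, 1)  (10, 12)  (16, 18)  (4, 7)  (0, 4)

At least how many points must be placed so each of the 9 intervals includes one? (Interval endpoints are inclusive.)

Sorted: [0,1] [0,4] [5,6] [4,7] [6,8] [6,11] [10,12] [16,18] [17,21]
{[0,1],[0,4]} hit by 1; {[5,6],[4,7],[6,8],[6,11]} hit by 6; {[10,12]} hit by 12; {[16,18],[17,21]} hit by 18.
Points: 1, 6, 12, 18 (4 total).

4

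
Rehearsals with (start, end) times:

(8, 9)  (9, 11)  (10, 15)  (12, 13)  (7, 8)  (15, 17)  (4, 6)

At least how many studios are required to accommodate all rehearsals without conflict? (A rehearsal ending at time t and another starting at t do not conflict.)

2

The answer is the maximum number of intervals overlapping at any instant.
Events (time:±→running): 4:+→1 6:-→0 7:+→1 8:-→0 8:+→1 9:-→0 9:+→1 10:+→2 … peak 2.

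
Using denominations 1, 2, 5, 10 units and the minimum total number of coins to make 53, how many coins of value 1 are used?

1

Greedy: take as many of the largest coin as possible, then repeat with the remainder.
53 = 5×10 + 1×2 + 1×1
Count of 1: 1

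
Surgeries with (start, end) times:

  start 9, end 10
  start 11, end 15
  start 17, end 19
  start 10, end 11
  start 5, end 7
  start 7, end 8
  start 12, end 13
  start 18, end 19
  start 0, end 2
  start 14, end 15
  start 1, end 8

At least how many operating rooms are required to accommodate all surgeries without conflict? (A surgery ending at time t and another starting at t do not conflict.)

2

The answer is the maximum number of intervals overlapping at any instant.
starts: [0, 1, 5, 7, 9, 10, 11, 12, 14, 17, 18]
ends:   [2, 7, 8, 8, 10, 11, 13, 15, 15, 19, 19]
s0→1 s1→2  — peak 2.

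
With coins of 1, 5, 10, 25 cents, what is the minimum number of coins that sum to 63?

63 − 2×25→13 − 1×10→3 − 3×1→0
Total coins = 2 + 1 + 3 = 6

6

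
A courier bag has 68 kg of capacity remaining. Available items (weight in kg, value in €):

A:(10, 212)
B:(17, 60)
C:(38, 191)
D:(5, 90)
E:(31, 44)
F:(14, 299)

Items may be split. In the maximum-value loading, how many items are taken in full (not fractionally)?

Order: F (299/14=21.36) > A (212/10=21.20) > D (90/5=18.00) > C (191/38=5.03) > B (60/17=3.53) > E (44/31=1.42)
Fill: take F (14 @ 299) → take A (10 @ 212) → take D (5 @ 90) → take C (38 @ 191) → take 1/17 of B → 3.53; 68/68 used.
4 item(s) taken whole; one partial (take 1/17 of B).

4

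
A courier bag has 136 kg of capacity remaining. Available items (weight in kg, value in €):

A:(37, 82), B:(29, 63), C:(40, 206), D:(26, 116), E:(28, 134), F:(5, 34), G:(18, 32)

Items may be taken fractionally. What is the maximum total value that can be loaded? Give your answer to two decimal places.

Greedy by value/weight ratio, highest first.
Ratios (sorted): F 6.80, C 5.15, E 4.79, D 4.46, A 2.22, B 2.17, G 1.78
take F (5 @ 34); take C (40 @ 206); take E (28 @ 134); take D (26 @ 116); take A (37 @ 82). Capacity used 136/136.
Total value = 572.00

572.00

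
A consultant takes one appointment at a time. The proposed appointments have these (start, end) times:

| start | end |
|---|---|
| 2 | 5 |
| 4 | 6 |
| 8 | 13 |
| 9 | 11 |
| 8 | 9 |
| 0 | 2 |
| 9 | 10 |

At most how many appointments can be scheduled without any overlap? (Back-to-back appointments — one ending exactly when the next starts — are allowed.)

Sort by end time and greedily take each interval whose start is ≥ the last chosen end.
By end time: (0,2), (2,5), (4,6), (8,9), (9,10), (9,11), (8,13).
Pick (0,2); next start ≥ 2 → (2,5); next start ≥ 5 → (8,9); next start ≥ 9 → (9,10).
Selected 4 appointments.

4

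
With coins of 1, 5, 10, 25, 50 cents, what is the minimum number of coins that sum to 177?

6

177 = 3×50 + 1×25 + 2×1
Total coins = 3 + 1 + 2 = 6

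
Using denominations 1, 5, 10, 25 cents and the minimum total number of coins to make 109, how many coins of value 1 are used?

Use the largest denomination that fits, subtract, and repeat.
109 − 4×25→9 − 1×5→4 − 4×1→0
Count of 1: 4

4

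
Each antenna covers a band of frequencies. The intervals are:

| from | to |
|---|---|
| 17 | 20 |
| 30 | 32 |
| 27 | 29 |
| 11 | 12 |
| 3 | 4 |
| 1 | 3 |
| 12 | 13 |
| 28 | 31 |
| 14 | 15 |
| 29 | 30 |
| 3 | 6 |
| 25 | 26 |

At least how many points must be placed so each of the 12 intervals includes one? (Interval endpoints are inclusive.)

7

Sort by right endpoint; whenever an interval is uncovered, place a point at its right end.
Sorted: [1,3] [3,4] [3,6] [11,12] [12,13] [14,15] [17,20] [25,26] [27,29] [29,30] [28,31] [30,32]
{[1,3],[3,4],[3,6]} hit by 3; {[11,12],[12,13]} hit by 12; {[14,15]} hit by 15; {[17,20]} hit by 20; {[25,26]} hit by 26; {[27,29],[29,30],[28,31]} hit by 29; {[30,32]} hit by 32.
Points: 3, 12, 15, 20, 26, 29, 32 (7 total).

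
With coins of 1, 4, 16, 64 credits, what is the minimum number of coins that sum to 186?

9

Use the largest denomination that fits, subtract, and repeat.
186 − 2×64→58 − 3×16→10 − 2×4→2 − 2×1→0
Total coins = 2 + 3 + 2 + 2 = 9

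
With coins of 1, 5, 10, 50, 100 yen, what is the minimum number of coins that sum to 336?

336 = 3×100 + 3×10 + 1×5 + 1×1
Total coins = 3 + 3 + 1 + 1 = 8

8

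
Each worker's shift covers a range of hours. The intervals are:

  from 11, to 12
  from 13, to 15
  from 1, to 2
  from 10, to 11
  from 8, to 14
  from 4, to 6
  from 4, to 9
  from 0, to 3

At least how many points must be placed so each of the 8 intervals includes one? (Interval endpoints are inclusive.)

4

Process intervals by earliest right end; each time one isn't hit yet, stab at its right endpoint.
Sorted: [1,2] [0,3] [4,6] [4,9] [10,11] [11,12] [8,14] [13,15]
{[1,2],[0,3]} hit by 2; {[4,6],[4,9]} hit by 6; {[10,11],[11,12],[8,14]} hit by 11; {[13,15]} hit by 15.
Points: 2, 6, 11, 15 (4 total).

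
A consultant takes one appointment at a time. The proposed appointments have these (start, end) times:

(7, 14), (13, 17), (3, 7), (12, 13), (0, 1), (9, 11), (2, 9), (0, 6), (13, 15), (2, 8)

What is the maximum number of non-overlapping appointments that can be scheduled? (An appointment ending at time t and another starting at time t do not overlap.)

Sorted by end: (0,1)  (0,6)  (3,7)  (2,8)  (2,9)  (9,11)  (12,13)  (7,14)  (13,15)  (13,17)
take (0,1); take (3,7); skip (2,8); skip (2,9); take (9,11); take (12,13); skip (7,14); take (13,15).
Selected 5 appointments.

5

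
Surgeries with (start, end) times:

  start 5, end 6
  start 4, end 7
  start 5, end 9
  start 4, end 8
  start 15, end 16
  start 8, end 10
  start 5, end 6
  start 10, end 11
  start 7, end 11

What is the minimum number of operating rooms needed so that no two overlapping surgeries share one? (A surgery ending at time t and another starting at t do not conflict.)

Count concurrent intervals with a sweep; the peak is the room count.
starts: [4, 4, 5, 5, 5, 7, 8, 10, 15]
ends:   [6, 6, 7, 8, 9, 10, 11, 11, 16]
s4→1 s4→2 s5→3 s5→4 s5→5  — peak 5.

5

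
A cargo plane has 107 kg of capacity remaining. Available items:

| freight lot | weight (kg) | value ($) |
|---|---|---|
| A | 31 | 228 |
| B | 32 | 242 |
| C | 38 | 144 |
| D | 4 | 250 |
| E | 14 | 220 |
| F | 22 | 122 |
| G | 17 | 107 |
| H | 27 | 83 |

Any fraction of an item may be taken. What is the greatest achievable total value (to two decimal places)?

Sort by value per unit weight and fill in that order.
Order: D (250/4=62.50) > E (220/14=15.71) > B (242/32=7.56) > A (228/31=7.35) > G (107/17=6.29) > F (122/22=5.55) > C (144/38=3.79) > H (83/27=3.07)
Fill: take D (4 @ 250) → take E (14 @ 220) → take B (32 @ 242) → take A (31 @ 228) → take G (17 @ 107) → take 9/22 of F → 49.91; 107/107 used.
Total value = 1096.91

1096.91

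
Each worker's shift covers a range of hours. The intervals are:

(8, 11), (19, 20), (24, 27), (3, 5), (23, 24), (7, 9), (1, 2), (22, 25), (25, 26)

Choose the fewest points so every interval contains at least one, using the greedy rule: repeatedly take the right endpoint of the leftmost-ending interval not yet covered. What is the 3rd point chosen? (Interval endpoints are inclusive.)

Sort by right endpoint; whenever an interval is uncovered, place a point at its right end.
Sorted: [1,2] [3,5] [7,9] [8,11] [19,20] [23,24] [22,25] [25,26] [24,27]
{[1,2]} hit by 2; {[3,5]} hit by 5; {[7,9],[8,11]} hit by 9; {[19,20]} hit by 20; {[23,24],[22,25]} hit by 24; {[25,26],[24,27]} hit by 26.
Points: 2, 5, 9, 20, 24, 26 (6 total).

9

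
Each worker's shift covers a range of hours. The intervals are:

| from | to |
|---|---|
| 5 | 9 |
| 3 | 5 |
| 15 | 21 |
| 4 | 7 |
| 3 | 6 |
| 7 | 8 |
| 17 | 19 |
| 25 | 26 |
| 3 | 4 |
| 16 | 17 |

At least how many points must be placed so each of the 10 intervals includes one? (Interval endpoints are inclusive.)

4

Sort by right endpoint; whenever an interval is uncovered, place a point at its right end.
Sorted: [3,4] [3,5] [3,6] [4,7] [7,8] [5,9] [16,17] [17,19] [15,21] [25,26]
{[3,4],[3,5],[3,6],[4,7]} hit by 4; {[7,8],[5,9]} hit by 8; {[16,17],[17,19],[15,21]} hit by 17; {[25,26]} hit by 26.
Points: 4, 8, 17, 26 (4 total).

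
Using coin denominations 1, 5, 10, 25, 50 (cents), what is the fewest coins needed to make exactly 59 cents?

Use the largest denomination that fits, subtract, and repeat.
59 − 1×50→9 − 1×5→4 − 4×1→0
Total coins = 1 + 1 + 4 = 6

6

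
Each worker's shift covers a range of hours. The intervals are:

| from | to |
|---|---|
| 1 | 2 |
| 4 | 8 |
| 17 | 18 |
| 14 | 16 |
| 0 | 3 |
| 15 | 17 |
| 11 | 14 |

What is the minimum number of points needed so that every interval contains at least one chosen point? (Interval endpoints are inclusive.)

4

Process intervals by earliest right end; each time one isn't hit yet, stab at its right endpoint.
By right end: [1,2]  [0,3]  [4,8]  [11,14]  [14,16]  [15,17]  [17,18]
[1,2] uncovered → point at 2; [4,8] uncovered → point at 8; [11,14] uncovered → point at 14; [15,17] uncovered → point at 17.
Points: 2, 8, 14, 17 (4 total).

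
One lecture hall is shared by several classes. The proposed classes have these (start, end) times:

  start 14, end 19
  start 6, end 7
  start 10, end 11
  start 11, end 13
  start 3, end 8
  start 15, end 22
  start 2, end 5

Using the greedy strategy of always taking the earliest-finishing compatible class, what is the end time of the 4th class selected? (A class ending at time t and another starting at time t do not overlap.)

13

Sort by end time and greedily take each interval whose start is ≥ the last chosen end.
Sorted by end: (2,5)  (6,7)  (3,8)  (10,11)  (11,13)  (14,19)  (15,22)
take (2,5); take (6,7); take (10,11); take (11,13); take (14,19).
Selected: (2,5) (6,7) (10,11) (11,13) (14,19)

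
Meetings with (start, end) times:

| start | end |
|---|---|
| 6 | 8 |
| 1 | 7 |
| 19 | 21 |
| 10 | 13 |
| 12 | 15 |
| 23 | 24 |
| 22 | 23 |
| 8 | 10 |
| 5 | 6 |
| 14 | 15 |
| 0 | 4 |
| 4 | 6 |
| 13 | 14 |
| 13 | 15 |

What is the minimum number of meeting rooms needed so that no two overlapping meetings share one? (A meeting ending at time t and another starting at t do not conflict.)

The answer is the maximum number of intervals overlapping at any instant.
Events (time:±→running): 0:+→1 1:+→2 4:-→1 4:+→2 5:+→3 … peak 3.

3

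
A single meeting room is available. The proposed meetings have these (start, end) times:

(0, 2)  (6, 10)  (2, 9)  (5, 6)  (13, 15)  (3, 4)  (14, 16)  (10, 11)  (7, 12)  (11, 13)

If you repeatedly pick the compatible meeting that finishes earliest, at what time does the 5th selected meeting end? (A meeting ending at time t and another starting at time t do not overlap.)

11

Order by finish time; keep every interval that doesn't clash with the previous kept one.
By end time: (0,2), (3,4), (5,6), (2,9), (6,10), (10,11), (7,12), (11,13), (13,15), (14,16).
Pick (0,2); next start ≥ 2 → (3,4); next start ≥ 4 → (5,6); next start ≥ 6 → (6,10); next start ≥ 10 → (10,11); next start ≥ 11 → (11,13); next start ≥ 13 → (13,15).
Selected: (0,2) (3,4) (5,6) (6,10) (10,11) (11,13) (13,15)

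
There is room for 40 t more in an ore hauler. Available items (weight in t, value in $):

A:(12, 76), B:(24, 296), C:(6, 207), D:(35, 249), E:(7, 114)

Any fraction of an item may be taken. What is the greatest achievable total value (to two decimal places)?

Ratios (sorted): C 34.50, E 16.29, B 12.33, D 7.11, A 6.33
take C (6 @ 207); take E (7 @ 114); take B (24 @ 296); take 3/35 of D → 21.34. Capacity used 40/40.
Total value = 638.34

638.34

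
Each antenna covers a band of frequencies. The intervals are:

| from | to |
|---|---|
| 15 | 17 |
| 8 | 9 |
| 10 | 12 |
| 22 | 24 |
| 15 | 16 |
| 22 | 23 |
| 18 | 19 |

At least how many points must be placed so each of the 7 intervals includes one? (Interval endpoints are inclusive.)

Sort by right endpoint; whenever an interval is uncovered, place a point at its right end.
Sorted: [8,9] [10,12] [15,16] [15,17] [18,19] [22,23] [22,24]
{[8,9]} hit by 9; {[10,12]} hit by 12; {[15,16],[15,17]} hit by 16; {[18,19]} hit by 19; {[22,23],[22,24]} hit by 23.
Points: 9, 12, 16, 19, 23 (5 total).

5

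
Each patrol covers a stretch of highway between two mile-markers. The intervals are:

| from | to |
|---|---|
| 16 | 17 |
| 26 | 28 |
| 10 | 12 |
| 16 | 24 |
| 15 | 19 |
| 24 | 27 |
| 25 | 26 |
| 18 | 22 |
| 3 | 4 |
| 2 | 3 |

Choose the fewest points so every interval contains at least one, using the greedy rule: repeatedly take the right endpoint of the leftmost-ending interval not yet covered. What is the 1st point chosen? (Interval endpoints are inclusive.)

3

Process intervals by earliest right end; each time one isn't hit yet, stab at its right endpoint.
By right end: [2,3]  [3,4]  [10,12]  [16,17]  [15,19]  [18,22]  [16,24]  [25,26]  [24,27]  [26,28]
[2,3] uncovered → point at 3; [10,12] uncovered → point at 12; [16,17] uncovered → point at 17; [18,22] uncovered → point at 22; [25,26] uncovered → point at 26.
Points: 3, 12, 17, 22, 26 (5 total).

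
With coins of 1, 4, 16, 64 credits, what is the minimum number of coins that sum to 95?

95 − 1×64→31 − 1×16→15 − 3×4→3 − 3×1→0
Total coins = 1 + 1 + 3 + 3 = 8

8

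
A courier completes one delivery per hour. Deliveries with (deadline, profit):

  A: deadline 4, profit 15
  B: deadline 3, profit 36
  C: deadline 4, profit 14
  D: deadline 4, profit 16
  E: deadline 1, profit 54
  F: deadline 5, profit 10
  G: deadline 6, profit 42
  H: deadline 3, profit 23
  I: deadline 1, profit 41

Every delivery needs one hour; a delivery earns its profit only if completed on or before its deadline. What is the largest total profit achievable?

181

Take jobs in profit order; each goes to the latest open slot no later than its deadline.
By profit: E(d1,54), G(d6,42), I(d1,41), B(d3,36), H(d3,23), D(d4,16), A(d4,15), C(d4,14), F(d5,10)
E→slot 1; G→slot 6; I skipped; B→slot 3; H→slot 2; D→slot 4; A skipped; C skipped; F→slot 5.
Profit = 54 + 23 + 36 + 16 + 10 + 42 = 181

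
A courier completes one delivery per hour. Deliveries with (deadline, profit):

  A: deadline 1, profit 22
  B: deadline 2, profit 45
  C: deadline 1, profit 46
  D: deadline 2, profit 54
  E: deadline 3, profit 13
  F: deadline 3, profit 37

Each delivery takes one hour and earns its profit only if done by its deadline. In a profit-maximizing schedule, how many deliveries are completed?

3

By profit: D(d2,54), C(d1,46), B(d2,45), F(d3,37), A(d1,22), E(d3,13)
D→slot 2; C→slot 1; B skipped; F→slot 3; A skipped; E skipped.
3 of 6 scheduled.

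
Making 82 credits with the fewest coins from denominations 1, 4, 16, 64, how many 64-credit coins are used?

Greedy: take as many of the largest coin as possible, then repeat with the remainder.
82 = 1×64 + 1×16 + 2×1
Count of 64: 1

1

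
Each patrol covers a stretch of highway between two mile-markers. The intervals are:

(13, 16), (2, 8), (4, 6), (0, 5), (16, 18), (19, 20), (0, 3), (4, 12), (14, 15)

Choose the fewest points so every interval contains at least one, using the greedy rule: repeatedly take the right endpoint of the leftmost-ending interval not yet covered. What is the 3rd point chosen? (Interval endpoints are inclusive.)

15

Sort by right endpoint; whenever an interval is uncovered, place a point at its right end.
Sorted: [0,3] [0,5] [4,6] [2,8] [4,12] [14,15] [13,16] [16,18] [19,20]
{[0,3],[0,5]} hit by 3; {[4,6],[2,8],[4,12]} hit by 6; {[14,15],[13,16]} hit by 15; {[16,18]} hit by 18; {[19,20]} hit by 20.
Points: 3, 6, 15, 18, 20 (5 total).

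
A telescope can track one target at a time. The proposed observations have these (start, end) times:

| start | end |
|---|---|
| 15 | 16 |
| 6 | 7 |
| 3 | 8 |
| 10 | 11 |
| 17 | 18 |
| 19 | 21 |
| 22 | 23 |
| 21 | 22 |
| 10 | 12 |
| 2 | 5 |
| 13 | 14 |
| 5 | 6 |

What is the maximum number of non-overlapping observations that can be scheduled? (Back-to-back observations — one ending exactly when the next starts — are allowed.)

By end time: (2,5), (5,6), (6,7), (3,8), (10,11), (10,12), (13,14), (15,16), (17,18), (19,21), (21,22), (22,23).
Pick (2,5); next start ≥ 5 → (5,6); next start ≥ 6 → (6,7); next start ≥ 7 → (10,11); next start ≥ 11 → (13,14); next start ≥ 14 → (15,16); next start ≥ 16 → (17,18); next start ≥ 18 → (19,21); next start ≥ 21 → (21,22); next start ≥ 22 → (22,23).
Selected 10 observations.

10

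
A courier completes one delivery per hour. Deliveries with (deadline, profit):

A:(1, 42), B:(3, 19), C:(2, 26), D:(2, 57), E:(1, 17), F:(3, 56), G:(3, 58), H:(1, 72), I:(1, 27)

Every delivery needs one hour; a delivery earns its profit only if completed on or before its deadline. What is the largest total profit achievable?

187

Take jobs in profit order; each goes to the latest open slot no later than its deadline.
By profit: H(d1,72), G(d3,58), D(d2,57), F(d3,56), A(d1,42), I(d1,27), C(d2,26), B(d3,19), E(d1,17)
H→slot 1; G→slot 3; D→slot 2; F skipped; A skipped; I skipped; C skipped; B skipped; E skipped.
Profit = 72 + 57 + 58 = 187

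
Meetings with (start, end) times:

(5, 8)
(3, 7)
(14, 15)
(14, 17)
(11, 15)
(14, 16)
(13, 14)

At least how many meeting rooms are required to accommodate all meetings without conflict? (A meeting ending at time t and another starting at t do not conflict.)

Count concurrent intervals with a sweep; the peak is the room count.
starts: [3, 5, 11, 13, 14, 14, 14]
ends:   [7, 8, 14, 15, 15, 16, 17]
s3→1 s5→2 e7→1 e8→0 s11→1 s13→2 e14→1 s14→2 s14→3 s14→4  — peak 4.

4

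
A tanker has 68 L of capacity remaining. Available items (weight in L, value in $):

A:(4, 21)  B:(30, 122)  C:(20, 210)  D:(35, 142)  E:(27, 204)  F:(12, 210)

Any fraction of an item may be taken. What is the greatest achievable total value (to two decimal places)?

665.33

Order: F (210/12=17.50) > C (210/20=10.50) > E (204/27=7.56) > A (21/4=5.25) > B (122/30=4.07) > D (142/35=4.06)
Fill: take F (12 @ 210) → take C (20 @ 210) → take E (27 @ 204) → take A (4 @ 21) → take 5/30 of B → 20.33; 68/68 used.
Total value = 665.33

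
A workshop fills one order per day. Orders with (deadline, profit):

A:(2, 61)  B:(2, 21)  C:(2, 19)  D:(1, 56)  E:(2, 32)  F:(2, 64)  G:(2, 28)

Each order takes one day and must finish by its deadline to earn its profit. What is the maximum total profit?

125

Sort by profit descending; place each in the latest free slot ≤ its deadline.
Profit order: F=64 A=61 D=56 E=32 G=28 B=21 C=19
Assign: F→slot 2, A→slot 1, D skipped, E skipped, G skipped, B skipped, C skipped.
Slots: [1:A] [2:F]
Profit = 61 + 64 = 125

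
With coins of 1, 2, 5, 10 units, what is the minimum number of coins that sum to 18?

4

Use the largest denomination that fits, subtract, and repeat.
18 − 1×10→8 − 1×5→3 − 1×2→1 − 1×1→0
Total coins = 1 + 1 + 1 + 1 = 4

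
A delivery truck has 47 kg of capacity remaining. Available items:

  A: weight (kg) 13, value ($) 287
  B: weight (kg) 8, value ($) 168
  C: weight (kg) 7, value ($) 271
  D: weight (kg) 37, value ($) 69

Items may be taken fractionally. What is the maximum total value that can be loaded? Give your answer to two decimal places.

Sort by value per unit weight and fill in that order.
Order: C (271/7=38.71) > A (287/13=22.08) > B (168/8=21.00) > D (69/37=1.86)
Fill: take C (7 @ 271) → take A (13 @ 287) → take B (8 @ 168) → take 19/37 of D → 35.43; 47/47 used.
Total value = 761.43

761.43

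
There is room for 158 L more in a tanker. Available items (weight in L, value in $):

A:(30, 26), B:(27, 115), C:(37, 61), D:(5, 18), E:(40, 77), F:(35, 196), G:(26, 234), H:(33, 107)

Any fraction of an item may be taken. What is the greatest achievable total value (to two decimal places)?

Sort by value per unit weight and fill in that order.
Ratios (sorted): G 9.00, F 5.60, B 4.26, D 3.60, H 3.24, E 1.93, C 1.65, A 0.87
take G (26 @ 234); take F (35 @ 196); take B (27 @ 115); take D (5 @ 18); take H (33 @ 107); take 32/40 of E → 61.60. Capacity used 158/158.
Total value = 731.60

731.60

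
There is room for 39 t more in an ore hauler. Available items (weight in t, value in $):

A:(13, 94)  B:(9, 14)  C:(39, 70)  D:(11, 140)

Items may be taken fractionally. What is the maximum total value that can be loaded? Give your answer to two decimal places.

260.92

Order: D (140/11=12.73) > A (94/13=7.23) > C (70/39=1.79) > B (14/9=1.56)
Fill: take D (11 @ 140) → take A (13 @ 94) → take 15/39 of C → 26.92; 39/39 used.
Total value = 260.92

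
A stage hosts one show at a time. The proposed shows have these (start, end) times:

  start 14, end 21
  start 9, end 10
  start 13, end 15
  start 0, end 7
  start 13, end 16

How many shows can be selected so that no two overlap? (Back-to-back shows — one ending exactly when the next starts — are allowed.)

Sort by end time and greedily take each interval whose start is ≥ the last chosen end.
Sorted by end: (0,7)  (9,10)  (13,15)  (13,16)  (14,21)
take (0,7); take (9,10); take (13,15).
Selected 3 shows.

3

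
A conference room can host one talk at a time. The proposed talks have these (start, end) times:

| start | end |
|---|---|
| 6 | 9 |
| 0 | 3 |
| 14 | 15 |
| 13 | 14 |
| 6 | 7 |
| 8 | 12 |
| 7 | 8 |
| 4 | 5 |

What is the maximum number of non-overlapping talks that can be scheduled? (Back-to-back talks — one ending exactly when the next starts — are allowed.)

Greedy by earliest finish: after sorting by end time, pick each interval compatible with the last pick.
By end time: (0,3), (4,5), (6,7), (7,8), (6,9), (8,12), (13,14), (14,15).
Pick (0,3); next start ≥ 3 → (4,5); next start ≥ 5 → (6,7); next start ≥ 7 → (7,8); next start ≥ 8 → (8,12); next start ≥ 12 → (13,14); next start ≥ 14 → (14,15).
Selected 7 talks.

7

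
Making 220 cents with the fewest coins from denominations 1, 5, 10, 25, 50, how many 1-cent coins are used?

Greedy: take as many of the largest coin as possible, then repeat with the remainder.
220 − 4×50→20 − 2×10→0
Count of 1: 0

0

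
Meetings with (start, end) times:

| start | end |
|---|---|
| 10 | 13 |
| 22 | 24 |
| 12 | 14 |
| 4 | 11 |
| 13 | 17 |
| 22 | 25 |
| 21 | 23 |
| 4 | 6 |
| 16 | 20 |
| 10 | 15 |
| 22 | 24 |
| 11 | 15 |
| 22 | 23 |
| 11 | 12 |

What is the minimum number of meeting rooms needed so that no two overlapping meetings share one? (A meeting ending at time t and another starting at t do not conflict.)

The answer is the maximum number of intervals overlapping at any instant.
Events (time:±→running): 4:+→1 4:+→2 6:-→1 10:+→2 10:+→3 11:-→2 11:+→3 11:+→4 12:-→3 12:+→4 13:-→3 13:+→4 14:-→3 15:-→2 15:-→1 16:+→2 17:-→1 20:-→0 21:+→1 22:+→2 22:+→3 22:+→4 22:+→5 … peak 5.

5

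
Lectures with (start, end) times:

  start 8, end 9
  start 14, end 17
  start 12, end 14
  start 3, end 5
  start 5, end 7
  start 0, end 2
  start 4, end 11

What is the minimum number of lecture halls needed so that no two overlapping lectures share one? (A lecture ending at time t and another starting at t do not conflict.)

The answer is the maximum number of intervals overlapping at any instant.
starts: [0, 3, 4, 5, 8, 12, 14]
ends:   [2, 5, 7, 9, 11, 14, 17]
s0→1 e2→0 s3→1 s4→2  — peak 2.

2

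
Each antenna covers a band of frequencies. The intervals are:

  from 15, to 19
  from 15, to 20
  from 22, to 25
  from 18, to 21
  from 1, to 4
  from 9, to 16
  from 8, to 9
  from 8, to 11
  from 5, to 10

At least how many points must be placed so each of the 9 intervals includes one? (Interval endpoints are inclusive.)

Sort by right endpoint; whenever an interval is uncovered, place a point at its right end.
Sorted: [1,4] [8,9] [5,10] [8,11] [9,16] [15,19] [15,20] [18,21] [22,25]
{[1,4]} hit by 4; {[8,9],[5,10],[8,11],[9,16]} hit by 9; {[15,19],[15,20],[18,21]} hit by 19; {[22,25]} hit by 25.
Points: 4, 9, 19, 25 (4 total).

4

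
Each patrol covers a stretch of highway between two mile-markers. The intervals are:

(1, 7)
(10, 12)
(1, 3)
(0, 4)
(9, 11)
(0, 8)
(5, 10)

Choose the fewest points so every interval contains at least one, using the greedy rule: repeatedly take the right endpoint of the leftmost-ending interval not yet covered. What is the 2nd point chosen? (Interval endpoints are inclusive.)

10

Sort by right endpoint; whenever an interval is uncovered, place a point at its right end.
By right end: [1,3]  [0,4]  [1,7]  [0,8]  [5,10]  [9,11]  [10,12]
[1,3] uncovered → point at 3; [5,10] uncovered → point at 10.
Points: 3, 10 (2 total).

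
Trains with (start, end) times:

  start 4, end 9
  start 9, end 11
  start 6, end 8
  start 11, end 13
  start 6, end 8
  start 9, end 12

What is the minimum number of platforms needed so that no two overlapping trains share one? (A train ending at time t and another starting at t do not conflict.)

3

Count concurrent intervals with a sweep; the peak is the room count.
starts: [4, 6, 6, 9, 9, 11]
ends:   [8, 8, 9, 11, 12, 13]
s4→1 s6→2 s6→3  — peak 3.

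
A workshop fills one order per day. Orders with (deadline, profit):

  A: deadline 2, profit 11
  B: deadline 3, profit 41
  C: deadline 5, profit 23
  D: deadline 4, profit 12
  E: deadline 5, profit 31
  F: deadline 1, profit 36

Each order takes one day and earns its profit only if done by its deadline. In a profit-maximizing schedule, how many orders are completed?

5

By profit: B(d3,41), F(d1,36), E(d5,31), C(d5,23), D(d4,12), A(d2,11)
B→slot 3; F→slot 1; E→slot 5; C→slot 4; D→slot 2; A skipped.
5 of 6 scheduled.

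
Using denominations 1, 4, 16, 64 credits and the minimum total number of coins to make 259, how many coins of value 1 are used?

Use the largest denomination that fits, subtract, and repeat.
259 = 4×64 + 3×1
Count of 1: 3

3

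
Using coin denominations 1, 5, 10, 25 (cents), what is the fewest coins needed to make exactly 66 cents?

5

Use the largest denomination that fits, subtract, and repeat.
66 = 2×25 + 1×10 + 1×5 + 1×1
Total coins = 2 + 1 + 1 + 1 = 5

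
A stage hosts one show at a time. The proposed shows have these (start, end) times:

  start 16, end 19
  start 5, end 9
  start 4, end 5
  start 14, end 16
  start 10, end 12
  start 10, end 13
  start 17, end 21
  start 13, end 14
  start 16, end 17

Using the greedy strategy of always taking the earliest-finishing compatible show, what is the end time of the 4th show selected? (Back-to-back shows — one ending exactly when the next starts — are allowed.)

Greedy by earliest finish: after sorting by end time, pick each interval compatible with the last pick.
By end time: (4,5), (5,9), (10,12), (10,13), (13,14), (14,16), (16,17), (16,19), (17,21).
Pick (4,5); next start ≥ 5 → (5,9); next start ≥ 9 → (10,12); next start ≥ 12 → (13,14); next start ≥ 14 → (14,16); next start ≥ 16 → (16,17); next start ≥ 17 → (17,21).
Selected: (4,5) (5,9) (10,12) (13,14) (14,16) (16,17) (17,21)

14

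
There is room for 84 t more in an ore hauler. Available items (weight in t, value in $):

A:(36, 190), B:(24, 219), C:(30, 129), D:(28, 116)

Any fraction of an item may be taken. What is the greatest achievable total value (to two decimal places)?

512.20

Greedy by value/weight ratio, highest first.
Ratios (sorted): B 9.12, A 5.28, C 4.30, D 4.14
take B (24 @ 219); take A (36 @ 190); take 24/30 of C → 103.20. Capacity used 84/84.
Total value = 512.20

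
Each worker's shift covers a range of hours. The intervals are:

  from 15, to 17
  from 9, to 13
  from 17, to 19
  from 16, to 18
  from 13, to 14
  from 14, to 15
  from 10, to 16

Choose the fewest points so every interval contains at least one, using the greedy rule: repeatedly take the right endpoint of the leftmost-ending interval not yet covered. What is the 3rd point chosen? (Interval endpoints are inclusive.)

18

Sorted: [9,13] [13,14] [14,15] [10,16] [15,17] [16,18] [17,19]
{[9,13],[13,14]} hit by 13; {[14,15],[10,16],[15,17]} hit by 15; {[16,18],[17,19]} hit by 18.
Points: 13, 15, 18 (3 total).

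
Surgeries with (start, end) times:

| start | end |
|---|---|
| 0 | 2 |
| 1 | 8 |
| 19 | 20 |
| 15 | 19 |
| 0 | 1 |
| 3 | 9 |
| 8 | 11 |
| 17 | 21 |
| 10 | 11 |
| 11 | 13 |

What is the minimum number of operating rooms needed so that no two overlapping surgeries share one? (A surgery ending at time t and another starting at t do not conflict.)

Count concurrent intervals with a sweep; the peak is the room count.
starts: [0, 0, 1, 3, 8, 10, 11, 15, 17, 19]
ends:   [1, 2, 8, 9, 11, 11, 13, 19, 20, 21]
s0→1 s0→2  — peak 2.

2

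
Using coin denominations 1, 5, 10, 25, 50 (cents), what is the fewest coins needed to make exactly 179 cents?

179 = 3×50 + 1×25 + 4×1
Total coins = 3 + 1 + 4 = 8

8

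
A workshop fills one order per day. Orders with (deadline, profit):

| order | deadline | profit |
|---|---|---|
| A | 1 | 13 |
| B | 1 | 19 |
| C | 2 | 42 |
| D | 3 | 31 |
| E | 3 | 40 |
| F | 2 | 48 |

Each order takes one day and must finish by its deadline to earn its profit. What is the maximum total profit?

130

Sort by profit descending; place each in the latest free slot ≤ its deadline.
By profit: F(d2,48), C(d2,42), E(d3,40), D(d3,31), B(d1,19), A(d1,13)
F→slot 2; C→slot 1; E→slot 3; D skipped; B skipped; A skipped.
Profit = 42 + 48 + 40 = 130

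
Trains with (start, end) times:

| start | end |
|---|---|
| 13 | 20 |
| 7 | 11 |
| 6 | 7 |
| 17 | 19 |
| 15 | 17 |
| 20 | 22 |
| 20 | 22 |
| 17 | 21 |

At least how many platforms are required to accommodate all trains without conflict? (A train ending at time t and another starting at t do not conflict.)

3

The answer is the maximum number of intervals overlapping at any instant.
starts: [6, 7, 13, 15, 17, 17, 20, 20]
ends:   [7, 11, 17, 19, 20, 21, 22, 22]
s6→1 e7→0 s7→1 e11→0 s13→1 s15→2 e17→1 s17→2 s17→3  — peak 3.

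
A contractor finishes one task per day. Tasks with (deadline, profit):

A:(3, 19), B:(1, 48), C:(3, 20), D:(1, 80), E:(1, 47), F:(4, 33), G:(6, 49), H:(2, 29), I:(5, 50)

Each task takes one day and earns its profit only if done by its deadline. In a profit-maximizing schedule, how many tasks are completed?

6

Sort by profit descending; place each in the latest free slot ≤ its deadline.
By profit: D(d1,80), I(d5,50), G(d6,49), B(d1,48), E(d1,47), F(d4,33), H(d2,29), C(d3,20), A(d3,19)
D→slot 1; I→slot 5; G→slot 6; B skipped; E skipped; F→slot 4; H→slot 2; C→slot 3; A skipped.
6 of 9 scheduled.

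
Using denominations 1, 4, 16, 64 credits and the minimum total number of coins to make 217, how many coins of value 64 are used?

3

217 − 3×64→25 − 1×16→9 − 2×4→1 − 1×1→0
Count of 64: 3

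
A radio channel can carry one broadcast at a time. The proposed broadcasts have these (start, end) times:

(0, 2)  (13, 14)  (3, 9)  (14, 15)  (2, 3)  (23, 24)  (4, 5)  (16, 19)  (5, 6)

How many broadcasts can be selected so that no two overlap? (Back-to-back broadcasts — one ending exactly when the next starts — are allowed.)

Sort by end time and greedily take each interval whose start is ≥ the last chosen end.
Sorted by end: (0,2)  (2,3)  (4,5)  (5,6)  (3,9)  (13,14)  (14,15)  (16,19)  (23,24)
take (0,2); take (2,3); take (4,5); take (5,6); take (13,14); take (14,15); take (16,19); take (23,24).
Selected 8 broadcasts.

8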